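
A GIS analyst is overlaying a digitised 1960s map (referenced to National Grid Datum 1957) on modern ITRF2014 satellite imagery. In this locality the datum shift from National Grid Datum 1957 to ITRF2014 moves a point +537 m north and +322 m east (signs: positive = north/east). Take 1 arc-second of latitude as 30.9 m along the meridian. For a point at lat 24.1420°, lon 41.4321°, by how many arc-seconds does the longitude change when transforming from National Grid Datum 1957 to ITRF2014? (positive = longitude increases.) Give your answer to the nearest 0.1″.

Δλ = 11.4″

At latitude 24.1420°, cos φ = 0.912535.
1″ of longitude at this latitude = 30.90 × cos φ = 28.1973 m, so Δλ = 322.0 / 28.1973 = 11.420″.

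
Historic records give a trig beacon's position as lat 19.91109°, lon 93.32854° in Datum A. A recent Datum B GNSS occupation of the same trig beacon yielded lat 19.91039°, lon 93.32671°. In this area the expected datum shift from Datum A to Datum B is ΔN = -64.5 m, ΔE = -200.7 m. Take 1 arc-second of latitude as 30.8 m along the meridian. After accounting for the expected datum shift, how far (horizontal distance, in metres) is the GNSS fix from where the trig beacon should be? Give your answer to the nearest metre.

16 m

Observed coordinate differences: Δφ = -0.00070°, Δλ = -0.00183°.
Converting to metres (1° lat = 110880 m, cos φ = 0.940222): observed ΔN = -77.6 m, observed ΔE = -190.8 m.
Subtracting the expected shift leaves a residual of -77.6 − (-64.5) = -13.1 m north and -190.8 − (-200.7) = 9.9 m east.
Residual distance = √((-13.1)² + 9.9²) = 16.4 m.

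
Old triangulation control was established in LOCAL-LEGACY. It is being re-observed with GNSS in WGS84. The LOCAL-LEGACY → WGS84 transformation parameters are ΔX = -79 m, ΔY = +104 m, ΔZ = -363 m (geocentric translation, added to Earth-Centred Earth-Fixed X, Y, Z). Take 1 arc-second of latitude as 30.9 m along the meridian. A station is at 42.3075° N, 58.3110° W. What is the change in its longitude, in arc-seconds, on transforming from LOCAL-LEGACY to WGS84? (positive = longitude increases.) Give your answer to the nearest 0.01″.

sin φ = 0.673109, cos φ = 0.739543, sin λ = -0.850912, cos λ = 0.525308.
East component: ΔE = −sin λ·ΔX + cos λ·ΔY = −(-0.850912)(-79) + (0.525308)(104) = -12.59 m.
1° of latitude spans 3600 × 30.90 = 111240 m; at latitude φ, 1° of longitude spans that × cos φ = 82266.8 m, so Δλ = -12.59 / 82266.8 × 3600 = -0.551″.

Δλ = -0.55″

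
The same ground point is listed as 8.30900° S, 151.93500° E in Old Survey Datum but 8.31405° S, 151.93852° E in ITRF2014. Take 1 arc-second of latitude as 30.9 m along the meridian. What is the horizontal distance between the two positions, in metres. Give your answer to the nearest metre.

682 m

Δφ = -8.31405° − -8.30900° = -0.00505°; Δλ = 151.93852° − 151.93500° = +0.00352°.
1° of latitude = 3600 × 30.90 = 111240 m.
ΔN = Δφ × 111240 = -561.8 m; ΔE = Δλ × 111240 × cos(-8.30900°) = +0.00352 × 111240 × 0.989503 = 387.5 m.
Distance = √(ΔE² + ΔN²) = √(387.5² + (-561.8)²) = 682.4 m.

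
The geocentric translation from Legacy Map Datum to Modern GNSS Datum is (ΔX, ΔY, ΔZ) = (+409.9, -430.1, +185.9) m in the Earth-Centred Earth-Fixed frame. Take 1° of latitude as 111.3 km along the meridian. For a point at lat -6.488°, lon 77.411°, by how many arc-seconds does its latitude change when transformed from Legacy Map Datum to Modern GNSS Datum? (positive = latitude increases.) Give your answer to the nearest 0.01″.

Δφ = 4.77″

sin φ = -0.112995, cos φ = 0.993596, sin λ = 0.975959, cos λ = 0.217956.
North component: ΔN = −sin φ cos λ·ΔX − sin φ sin λ·ΔY + cos φ·ΔZ = −(-0.112995)(0.217956)(409.9) − (-0.112995)(0.975959)(-430.1) + (0.993596)(185.9) = 147.37 m.
1° of latitude spans 111300 m, so Δφ = 147.37 / 111300 × 3600 = 4.767″.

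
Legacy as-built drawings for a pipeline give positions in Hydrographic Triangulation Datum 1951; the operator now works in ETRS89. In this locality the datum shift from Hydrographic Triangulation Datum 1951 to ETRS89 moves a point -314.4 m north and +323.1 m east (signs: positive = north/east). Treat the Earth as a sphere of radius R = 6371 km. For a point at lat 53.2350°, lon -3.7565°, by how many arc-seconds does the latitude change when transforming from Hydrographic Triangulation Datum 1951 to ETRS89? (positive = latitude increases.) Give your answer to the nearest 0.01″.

Δφ = -10.18″

On a sphere of radius R, 1 rad of latitude = R, so Δφ = ΔN / R = -314.4 / 6371000 = -4.9349e-05 rad = -10.179″.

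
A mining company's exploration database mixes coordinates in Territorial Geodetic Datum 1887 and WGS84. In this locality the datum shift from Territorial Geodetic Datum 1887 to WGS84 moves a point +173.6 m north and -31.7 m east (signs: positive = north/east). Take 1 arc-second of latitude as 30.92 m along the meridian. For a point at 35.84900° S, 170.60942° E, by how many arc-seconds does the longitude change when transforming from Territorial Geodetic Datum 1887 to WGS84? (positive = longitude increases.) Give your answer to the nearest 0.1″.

At latitude -35.84900°, cos φ = 0.810563.
1″ of longitude at this latitude = 30.92 × cos φ = 25.0626 m, so Δλ = -31.7 / 25.0626 = -1.265″.

Δλ = -1.3″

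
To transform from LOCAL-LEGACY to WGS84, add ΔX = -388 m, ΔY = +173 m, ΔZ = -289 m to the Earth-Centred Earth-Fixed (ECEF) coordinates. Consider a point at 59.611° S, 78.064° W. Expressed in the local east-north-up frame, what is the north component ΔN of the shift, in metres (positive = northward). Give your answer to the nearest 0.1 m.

ΔN = -361.4 m

The local north axis is (−sin φ cos λ, −sin φ sin λ, cos φ), giving ΔN = -69.221 − 146.005 − 146.196 = -361.42 m.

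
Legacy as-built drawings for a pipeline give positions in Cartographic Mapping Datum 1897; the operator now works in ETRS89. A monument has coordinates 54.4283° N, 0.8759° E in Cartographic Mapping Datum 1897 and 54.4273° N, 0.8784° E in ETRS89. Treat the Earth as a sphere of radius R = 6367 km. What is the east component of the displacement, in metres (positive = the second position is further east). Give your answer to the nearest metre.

Δφ = 54.4273° − 54.4283° = -0.0010°; Δλ = 0.8784° − 0.8759° = +0.0025°.
1° along a meridian = πR/180 = 111125 m.
ΔN = Δφ × 111125 = -111.1 m; ΔE = Δλ × 111125 × cos(54.4283°) = +0.0025 × 111125 × 0.581721 = 161.6 m.

ΔE = 162 m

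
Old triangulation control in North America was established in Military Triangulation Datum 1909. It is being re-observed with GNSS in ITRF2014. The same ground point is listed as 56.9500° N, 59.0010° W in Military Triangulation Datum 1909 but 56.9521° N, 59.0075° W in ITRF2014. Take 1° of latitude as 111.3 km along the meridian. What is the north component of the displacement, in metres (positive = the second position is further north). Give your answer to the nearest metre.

ΔN = 234 m

Δφ = 56.9521° − 56.9500° = +0.0021°; Δλ = -59.0075° − -59.0010° = -0.0065°.
ΔN = Δφ × 111300 = 233.7 m; ΔE = Δλ × 111300 × cos(56.9500°) = -0.0065 × 111300 × 0.545371 = -394.5 m.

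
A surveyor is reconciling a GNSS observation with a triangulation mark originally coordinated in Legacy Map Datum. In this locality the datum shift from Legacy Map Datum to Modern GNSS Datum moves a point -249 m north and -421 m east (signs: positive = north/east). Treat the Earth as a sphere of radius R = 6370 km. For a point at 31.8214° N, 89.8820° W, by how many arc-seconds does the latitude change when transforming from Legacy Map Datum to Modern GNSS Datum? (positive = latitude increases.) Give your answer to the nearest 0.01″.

On a sphere of radius R, 1 rad of latitude = R, so Δφ = ΔN / R = -249.0 / 6370000 = -3.9089e-05 rad = -8.063″.

Δφ = -8.06″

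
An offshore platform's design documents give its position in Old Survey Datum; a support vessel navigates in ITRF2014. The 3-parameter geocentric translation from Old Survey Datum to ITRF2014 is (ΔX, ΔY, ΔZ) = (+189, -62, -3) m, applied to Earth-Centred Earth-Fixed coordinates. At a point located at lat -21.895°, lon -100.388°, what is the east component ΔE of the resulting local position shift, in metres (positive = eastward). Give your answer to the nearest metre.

The local east axis at (φ, λ) is (−sin λ, cos λ, 0), so ΔE = −sin(-100.388°)·189 + cos(-100.388°)·(-62) = 197.08 m.

ΔE = 197 m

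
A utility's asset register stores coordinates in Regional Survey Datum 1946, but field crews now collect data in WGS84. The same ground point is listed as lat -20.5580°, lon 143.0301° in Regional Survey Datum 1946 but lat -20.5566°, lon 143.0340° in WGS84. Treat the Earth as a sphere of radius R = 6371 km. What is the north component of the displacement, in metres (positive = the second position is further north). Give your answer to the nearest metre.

Δφ = -20.5566° − -20.5580° = +0.0014°; Δλ = 143.0340° − 143.0301° = +0.0039°.
1° along a meridian = πR/180 = 111195 m.
ΔN = Δφ × 111195 = 155.7 m; ΔE = Δλ × 111195 × cos(-20.5580°) = +0.0039 × 111195 × 0.936317 = 406.0 m.

ΔN = 156 m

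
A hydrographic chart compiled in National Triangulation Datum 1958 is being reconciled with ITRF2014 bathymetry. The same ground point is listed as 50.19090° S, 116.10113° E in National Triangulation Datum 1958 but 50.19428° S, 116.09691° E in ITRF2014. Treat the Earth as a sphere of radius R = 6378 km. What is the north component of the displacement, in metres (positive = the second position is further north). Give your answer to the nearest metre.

ΔN = -376 m

Δφ = -50.19428° − -50.19090° = -0.00338°; Δλ = 116.09691° − 116.10113° = -0.00422°.
1° along a meridian = πR/180 = 111317 m.
ΔN = Δφ × 111317 = -376.3 m; ΔE = Δλ × 111317 × cos(-50.19090°) = -0.00422 × 111317 × 0.640232 = -300.8 m.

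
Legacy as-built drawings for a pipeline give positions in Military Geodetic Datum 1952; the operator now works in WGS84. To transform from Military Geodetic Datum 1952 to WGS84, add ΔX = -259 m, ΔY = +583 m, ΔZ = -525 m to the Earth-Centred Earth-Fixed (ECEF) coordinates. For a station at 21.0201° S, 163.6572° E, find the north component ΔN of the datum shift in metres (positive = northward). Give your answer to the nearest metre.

ΔN = -342 m

At φ = -21.0201°, λ = 163.6572°: sin φ = -0.358695, cos φ = 0.933455, sin λ = 0.281384, cos λ = -0.959595.
ΔN = −sin φ cos λ·ΔX − sin φ sin λ·ΔY + cos φ·ΔZ = −(-0.358695)(-0.959595)(-259) − (-0.358695)(0.281384)(583) + (0.933455)(-525) = -342.07 m.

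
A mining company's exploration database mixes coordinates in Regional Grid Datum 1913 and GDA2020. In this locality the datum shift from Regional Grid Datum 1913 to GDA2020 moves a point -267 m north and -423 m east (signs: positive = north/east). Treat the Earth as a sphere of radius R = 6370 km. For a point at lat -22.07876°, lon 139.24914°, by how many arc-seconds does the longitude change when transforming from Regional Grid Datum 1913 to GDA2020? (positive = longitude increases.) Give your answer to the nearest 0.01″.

Δλ = -14.78″

At latitude -22.07876°, cos φ = 0.926668.
One radian of longitude at latitude φ spans R cos φ, so Δλ = ΔE / (R cos φ) = -423.0 / (6370000 × 0.926668) = -7.1660e-05 rad = -14.781″.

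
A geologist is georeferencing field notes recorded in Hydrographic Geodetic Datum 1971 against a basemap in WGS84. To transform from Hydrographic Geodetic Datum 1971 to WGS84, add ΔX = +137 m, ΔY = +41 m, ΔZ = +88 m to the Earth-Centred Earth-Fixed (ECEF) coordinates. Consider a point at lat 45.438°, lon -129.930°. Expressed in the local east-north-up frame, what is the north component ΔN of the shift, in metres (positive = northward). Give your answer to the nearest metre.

ΔN = 147 m

The local north axis is (−sin φ cos λ, −sin φ sin λ, cos φ), giving ΔN = 62.652 + 22.401 + 61.748 = 146.80 m.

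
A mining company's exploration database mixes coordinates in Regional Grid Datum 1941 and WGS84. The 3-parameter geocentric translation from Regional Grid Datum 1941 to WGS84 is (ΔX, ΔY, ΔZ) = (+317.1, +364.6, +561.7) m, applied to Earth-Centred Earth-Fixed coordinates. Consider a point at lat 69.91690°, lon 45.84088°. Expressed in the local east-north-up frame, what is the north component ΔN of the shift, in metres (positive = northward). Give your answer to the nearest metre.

At φ = 69.91690°, λ = 45.84088°: sin φ = 0.939196, cos φ = 0.343383, sin λ = 0.717408, cos λ = 0.696653.
ΔN = −sin φ cos λ·ΔX − sin φ sin λ·ΔY + cos φ·ΔZ = −(0.939196)(0.696653)(317.1) − (0.939196)(0.717408)(364.6) + (0.343383)(561.7) = -260.26 m.

ΔN = -260 m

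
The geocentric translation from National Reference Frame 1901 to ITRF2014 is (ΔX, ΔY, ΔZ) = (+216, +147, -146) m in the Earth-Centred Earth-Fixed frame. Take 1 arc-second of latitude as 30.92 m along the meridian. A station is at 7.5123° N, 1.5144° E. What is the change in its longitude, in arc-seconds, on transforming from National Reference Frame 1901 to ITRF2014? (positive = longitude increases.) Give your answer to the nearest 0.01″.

Δλ = 4.61″

sin φ = 0.130739, cos φ = 0.991417, sin λ = 0.026428, cos λ = 0.999651.
East component: ΔE = −sin λ·ΔX + cos λ·ΔY = −(0.026428)(216) + (0.999651)(147) = 141.24 m.
1° of latitude spans 3600 × 30.92 = 111312 m; at latitude φ, 1° of longitude spans that × cos φ = 110356.6 m, so Δλ = 141.24 / 110356.6 × 3600 = 4.607″.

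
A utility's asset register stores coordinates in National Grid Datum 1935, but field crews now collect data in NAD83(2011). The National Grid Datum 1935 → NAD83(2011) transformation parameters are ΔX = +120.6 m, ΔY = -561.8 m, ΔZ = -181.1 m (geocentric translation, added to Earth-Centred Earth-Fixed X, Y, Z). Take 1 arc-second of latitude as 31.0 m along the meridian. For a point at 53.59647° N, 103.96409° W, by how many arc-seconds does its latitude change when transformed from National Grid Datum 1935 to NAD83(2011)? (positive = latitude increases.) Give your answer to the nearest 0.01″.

Δφ = -16.87″

sin φ = 0.804857, cos φ = 0.593468, sin λ = -0.970447, cos λ = -0.241314.
North component: ΔN = −sin φ cos λ·ΔX − sin φ sin λ·ΔY + cos φ·ΔZ = −(0.804857)(-0.241314)(120.6) − (0.804857)(-0.970447)(-561.8) + (0.593468)(-181.1) = -522.86 m.
1° of latitude spans 3600 × 31.00 = 111600 m, so Δφ = -522.86 / 111600 × 3600 = -16.866″.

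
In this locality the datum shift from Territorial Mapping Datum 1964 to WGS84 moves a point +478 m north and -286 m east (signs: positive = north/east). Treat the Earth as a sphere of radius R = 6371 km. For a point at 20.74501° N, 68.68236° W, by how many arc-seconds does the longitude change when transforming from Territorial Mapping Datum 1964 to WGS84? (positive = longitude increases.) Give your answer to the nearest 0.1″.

Δλ = -9.9″

At latitude 20.74501°, cos φ = 0.935166.
One radian of longitude at latitude φ spans R cos φ, so Δλ = ΔE / (R cos φ) = -286.0 / (6371000 × 0.935166) = -4.8003e-05 rad = -9.901″.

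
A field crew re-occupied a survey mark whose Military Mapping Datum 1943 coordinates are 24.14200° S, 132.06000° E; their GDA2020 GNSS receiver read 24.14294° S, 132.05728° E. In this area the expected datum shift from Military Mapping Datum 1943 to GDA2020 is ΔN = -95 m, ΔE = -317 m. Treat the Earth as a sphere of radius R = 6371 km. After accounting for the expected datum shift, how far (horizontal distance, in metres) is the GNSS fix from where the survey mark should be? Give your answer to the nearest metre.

Observed coordinate differences: Δφ = -0.00094°, Δλ = -0.00272°.
Converting to metres (1° lat = 111195 m, cos φ = 0.912535): observed ΔN = -104.5 m, observed ΔE = -276.0 m.
Subtracting the expected shift leaves a residual of -104.5 − (-95) = -9.5 m north and -276.0 − (-317) = 41.0 m east.
Residual distance = √((-9.5)² + 41.0²) = 42.1 m.

42 m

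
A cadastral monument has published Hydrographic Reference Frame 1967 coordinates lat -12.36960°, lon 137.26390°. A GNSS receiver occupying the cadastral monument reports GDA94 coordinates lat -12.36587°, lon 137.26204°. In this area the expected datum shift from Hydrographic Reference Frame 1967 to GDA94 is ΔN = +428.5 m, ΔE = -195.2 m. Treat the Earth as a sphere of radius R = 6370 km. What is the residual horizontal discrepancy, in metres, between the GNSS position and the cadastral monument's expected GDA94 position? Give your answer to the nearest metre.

Observed coordinate differences: Δφ = +0.00373°, Δλ = -0.00186°.
Converting to metres (1° lat = 111177 m, cos φ = 0.976786): observed ΔN = 414.7 m, observed ΔE = -202.0 m.
Subtracting the expected shift leaves a residual of 414.7 − (428.5) = -13.8 m north and -202.0 − (-195.2) = -6.8 m east.
Residual distance = √((-13.8)² + (-6.8)²) = 15.4 m.

15 m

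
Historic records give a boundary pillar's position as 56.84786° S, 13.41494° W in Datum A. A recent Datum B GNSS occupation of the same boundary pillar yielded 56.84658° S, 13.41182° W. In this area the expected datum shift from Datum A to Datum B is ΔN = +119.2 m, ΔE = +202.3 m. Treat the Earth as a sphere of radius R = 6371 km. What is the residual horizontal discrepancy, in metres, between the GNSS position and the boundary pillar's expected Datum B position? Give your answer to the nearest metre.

26 m

Observed coordinate differences: Δφ = +0.00128°, Δλ = +0.00312°.
Converting to metres (1° lat = 111195 m, cos φ = 0.546864): observed ΔN = 142.3 m, observed ΔE = 189.7 m.
Subtracting the expected shift leaves a residual of 142.3 − (119.2) = 23.1 m north and 189.7 − (202.3) = -12.6 m east.
Residual distance = √(23.1² + (-12.6)²) = 26.3 m.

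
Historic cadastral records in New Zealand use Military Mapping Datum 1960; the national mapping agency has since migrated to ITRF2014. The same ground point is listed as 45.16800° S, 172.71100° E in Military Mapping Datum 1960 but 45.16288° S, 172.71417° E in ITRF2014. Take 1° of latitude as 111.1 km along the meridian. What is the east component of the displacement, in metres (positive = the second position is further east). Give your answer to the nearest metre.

ΔE = 248 m

Δφ = -45.16288° − -45.16800° = +0.00512°; Δλ = 172.71417° − 172.71100° = +0.00317°.
ΔN = Δφ × 111100 = 568.8 m; ΔE = Δλ × 111100 × cos(-45.16800°) = +0.00317 × 111100 × 0.705030 = 248.3 m.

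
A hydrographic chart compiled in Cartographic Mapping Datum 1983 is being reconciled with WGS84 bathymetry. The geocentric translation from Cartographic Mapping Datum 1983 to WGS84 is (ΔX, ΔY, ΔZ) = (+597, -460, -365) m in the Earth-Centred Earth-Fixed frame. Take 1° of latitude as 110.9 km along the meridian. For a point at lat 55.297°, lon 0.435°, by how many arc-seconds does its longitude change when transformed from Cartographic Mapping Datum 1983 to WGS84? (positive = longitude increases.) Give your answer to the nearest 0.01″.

sin φ = 0.822114, cos φ = 0.569323, sin λ = 0.007592, cos λ = 0.999971.
East component: ΔE = −sin λ·ΔX + cos λ·ΔY = −(0.007592)(597) + (0.999971)(-460) = -464.52 m.
1° of latitude spans 110900 m; at latitude φ, 1° of longitude spans that × cos φ = 63137.9 m, so Δλ = -464.52 / 63137.9 × 3600 = -26.486″.

Δλ = -26.49″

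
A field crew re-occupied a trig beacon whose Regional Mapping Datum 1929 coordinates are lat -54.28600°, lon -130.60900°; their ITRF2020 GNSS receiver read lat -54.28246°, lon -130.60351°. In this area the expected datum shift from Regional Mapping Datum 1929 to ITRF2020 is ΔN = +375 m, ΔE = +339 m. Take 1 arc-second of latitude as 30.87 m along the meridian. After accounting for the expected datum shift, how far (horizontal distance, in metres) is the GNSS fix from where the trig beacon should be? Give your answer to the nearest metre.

25 m

Observed coordinate differences: Δφ = +0.00354°, Δλ = +0.00549°.
Converting to metres (1° lat = 111132 m, cos φ = 0.583740): observed ΔN = 393.4 m, observed ΔE = 356.1 m.
Subtracting the expected shift leaves a residual of 393.4 − (375) = 18.4 m north and 356.1 − (339) = 17.1 m east.
Residual distance = √(18.4² + 17.1²) = 25.2 m.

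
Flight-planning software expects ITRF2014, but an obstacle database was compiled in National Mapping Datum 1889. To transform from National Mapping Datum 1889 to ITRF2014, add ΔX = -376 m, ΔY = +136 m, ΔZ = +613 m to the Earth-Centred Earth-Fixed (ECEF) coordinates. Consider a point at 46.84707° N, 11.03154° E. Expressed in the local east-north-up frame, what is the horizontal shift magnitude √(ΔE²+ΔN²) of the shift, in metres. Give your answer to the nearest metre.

The local east axis at (φ, λ) is (−sin λ, cos λ, 0), so ΔE = −sin(11.03154°)·(-376) + cos(11.03154°)·136 = 205.43 m.
The local north axis is (−sin φ cos λ, −sin φ sin λ, cos φ), giving ΔN = 269.235 − 18.985 + 419.260 = 669.51 m.
Horizontal magnitude = √(ΔE² + ΔN²) = √(205.43² + 669.51²) = 700.32 m.

700 m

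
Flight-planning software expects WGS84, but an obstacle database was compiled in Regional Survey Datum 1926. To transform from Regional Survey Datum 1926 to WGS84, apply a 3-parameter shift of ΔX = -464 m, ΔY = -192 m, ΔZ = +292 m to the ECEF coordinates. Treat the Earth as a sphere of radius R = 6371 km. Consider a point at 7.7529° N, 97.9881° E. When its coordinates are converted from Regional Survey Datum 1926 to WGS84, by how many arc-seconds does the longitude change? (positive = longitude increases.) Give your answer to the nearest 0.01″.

Δλ = 15.89″

sin φ = 0.134901, cos φ = 0.990859, sin λ = 0.990297, cos λ = -0.138967.
East component: ΔE = −sin λ·ΔX + cos λ·ΔY = −(0.990297)(-464) + (-0.138967)(-192) = 486.18 m.
1° of latitude spans πR/180 = 111195 m; at latitude φ, 1° of longitude spans that × cos φ = 110178.5 m, so Δλ = 486.18 / 110178.5 × 3600 = 15.886″.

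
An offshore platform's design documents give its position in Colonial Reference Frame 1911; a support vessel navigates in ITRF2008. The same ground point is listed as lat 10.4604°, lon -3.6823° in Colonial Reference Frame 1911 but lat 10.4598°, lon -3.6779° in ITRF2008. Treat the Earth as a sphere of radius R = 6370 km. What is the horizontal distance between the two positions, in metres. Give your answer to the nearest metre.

486 m

Δφ = 10.4598° − 10.4604° = -0.0006°; Δλ = -3.6779° − -3.6823° = +0.0044°.
1° along a meridian = πR/180 = 111177 m.
ΔN = Δφ × 111177 = -66.7 m; ΔE = Δλ × 111177 × cos(10.4604°) = +0.0044 × 111177 × 0.983381 = 481.1 m.
Distance = √(ΔE² + ΔN²) = √(481.1² + (-66.7)²) = 485.7 m.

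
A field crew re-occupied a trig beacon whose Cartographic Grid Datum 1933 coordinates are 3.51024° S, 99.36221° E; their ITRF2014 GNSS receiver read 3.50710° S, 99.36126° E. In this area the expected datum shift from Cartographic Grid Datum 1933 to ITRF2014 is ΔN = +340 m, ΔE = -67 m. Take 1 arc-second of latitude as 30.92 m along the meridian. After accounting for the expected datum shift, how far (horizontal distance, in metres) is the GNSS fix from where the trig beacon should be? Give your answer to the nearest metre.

40 m

Observed coordinate differences: Δφ = +0.00314°, Δλ = -0.00095°.
Converting to metres (1° lat = 111312 m, cos φ = 0.998124): observed ΔN = 349.5 m, observed ΔE = -105.5 m.
Subtracting the expected shift leaves a residual of 349.5 − (340) = 9.5 m north and -105.5 − (-67) = -38.5 m east.
Residual distance = √(9.5² + (-38.5)²) = 39.7 m.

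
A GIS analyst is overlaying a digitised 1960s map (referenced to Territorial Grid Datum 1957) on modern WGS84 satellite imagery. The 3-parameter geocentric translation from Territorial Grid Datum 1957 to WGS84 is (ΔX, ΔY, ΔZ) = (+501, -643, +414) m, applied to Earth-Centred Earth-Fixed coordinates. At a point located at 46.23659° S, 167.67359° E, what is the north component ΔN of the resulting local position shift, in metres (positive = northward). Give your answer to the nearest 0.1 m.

At φ = -46.23659°, λ = 167.67359°: sin φ = -0.722202, cos φ = 0.691682, sin λ = 0.213481, cos λ = -0.976947.
ΔN = −sin φ cos λ·ΔX − sin φ sin λ·ΔY + cos φ·ΔZ = −(-0.722202)(-0.976947)(501) − (-0.722202)(0.213481)(-643) + (0.691682)(414) = -166.26 m.

ΔN = -166.3 m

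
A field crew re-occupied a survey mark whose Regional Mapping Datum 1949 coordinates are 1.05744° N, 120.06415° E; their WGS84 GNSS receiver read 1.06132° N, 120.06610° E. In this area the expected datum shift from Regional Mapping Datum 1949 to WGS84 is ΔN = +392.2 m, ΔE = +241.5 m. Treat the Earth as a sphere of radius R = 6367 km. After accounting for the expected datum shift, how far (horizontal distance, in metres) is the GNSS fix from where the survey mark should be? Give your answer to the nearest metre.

46 m

Observed coordinate differences: Δφ = +0.00388°, Δλ = +0.00195°.
Converting to metres (1° lat = 111125 m, cos φ = 0.999830): observed ΔN = 431.2 m, observed ΔE = 216.7 m.
Subtracting the expected shift leaves a residual of 431.2 − (392.2) = 39.0 m north and 216.7 − (241.5) = -24.8 m east.
Residual distance = √(39.0² + (-24.8)²) = 46.2 m.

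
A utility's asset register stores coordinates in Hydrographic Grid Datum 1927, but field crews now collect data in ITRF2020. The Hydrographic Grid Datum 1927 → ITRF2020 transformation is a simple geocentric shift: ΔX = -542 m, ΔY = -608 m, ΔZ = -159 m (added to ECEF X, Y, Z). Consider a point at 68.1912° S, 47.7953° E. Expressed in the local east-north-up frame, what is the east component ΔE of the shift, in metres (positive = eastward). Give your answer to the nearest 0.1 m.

The local east axis at (φ, λ) is (−sin λ, cos λ, 0), so ΔE = −sin(47.7953°)·(-542) + cos(47.7953°)·(-608) = -6.96 m.

ΔE = -7.0 m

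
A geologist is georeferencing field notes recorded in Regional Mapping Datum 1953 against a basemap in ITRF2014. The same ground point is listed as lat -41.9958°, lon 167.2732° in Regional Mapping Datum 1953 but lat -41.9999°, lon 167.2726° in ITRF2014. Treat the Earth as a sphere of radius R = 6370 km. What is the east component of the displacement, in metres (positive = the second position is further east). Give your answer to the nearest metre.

Δφ = -41.9999° − -41.9958° = -0.0041°; Δλ = 167.2726° − 167.2732° = -0.0006°.
1° along a meridian = πR/180 = 111177 m.
ΔN = Δφ × 111177 = -455.8 m; ΔE = Δλ × 111177 × cos(-41.9958°) = -0.0006 × 111177 × 0.743194 = -49.6 m.

ΔE = -50 m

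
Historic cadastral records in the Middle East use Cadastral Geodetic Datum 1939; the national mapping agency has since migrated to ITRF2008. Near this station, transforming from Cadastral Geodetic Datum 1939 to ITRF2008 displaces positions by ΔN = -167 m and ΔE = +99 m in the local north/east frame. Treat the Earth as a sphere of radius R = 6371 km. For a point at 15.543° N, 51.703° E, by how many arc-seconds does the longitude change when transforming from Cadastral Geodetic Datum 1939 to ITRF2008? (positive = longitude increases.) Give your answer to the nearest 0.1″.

At latitude 15.543°, cos φ = 0.963430.
One radian of longitude at latitude φ spans R cos φ, so Δλ = ΔE / (R cos φ) = 99.0 / (6371000 × 0.963430) = 1.6129e-05 rad = 3.327″.

Δλ = 3.3″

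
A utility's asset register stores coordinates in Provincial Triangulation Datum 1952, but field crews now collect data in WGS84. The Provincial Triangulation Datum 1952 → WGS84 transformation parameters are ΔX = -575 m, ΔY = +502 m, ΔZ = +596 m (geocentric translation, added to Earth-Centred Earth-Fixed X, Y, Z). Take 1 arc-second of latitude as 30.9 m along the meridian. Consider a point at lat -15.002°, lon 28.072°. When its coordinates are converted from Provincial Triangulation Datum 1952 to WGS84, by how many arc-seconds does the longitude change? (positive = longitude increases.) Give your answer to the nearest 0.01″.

Δλ = 23.91″

sin φ = -0.258853, cos φ = 0.965917, sin λ = 0.470581, cos λ = 0.882357.
East component: ΔE = −sin λ·ΔX + cos λ·ΔY = −(0.470581)(-575) + (0.882357)(502) = 713.53 m.
1° of latitude spans 3600 × 30.90 = 111240 m; at latitude φ, 1° of longitude spans that × cos φ = 107448.6 m, so Δλ = 713.53 / 107448.6 × 3600 = 23.906″.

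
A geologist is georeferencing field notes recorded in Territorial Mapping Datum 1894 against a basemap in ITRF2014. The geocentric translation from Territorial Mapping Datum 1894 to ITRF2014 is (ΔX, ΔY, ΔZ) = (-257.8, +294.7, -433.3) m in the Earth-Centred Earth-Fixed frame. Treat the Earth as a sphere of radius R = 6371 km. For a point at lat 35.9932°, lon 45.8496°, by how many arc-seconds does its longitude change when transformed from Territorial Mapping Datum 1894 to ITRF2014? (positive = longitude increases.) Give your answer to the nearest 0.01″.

Δλ = 15.62″

sin φ = 0.587689, cos φ = 0.809087, sin λ = 0.717514, cos λ = 0.696544.
East component: ΔE = −sin λ·ΔX + cos λ·ΔY = −(0.717514)(-257.8) + (0.696544)(294.7) = 390.25 m.
1° of latitude spans πR/180 = 111195 m; at latitude φ, 1° of longitude spans that × cos φ = 89966.3 m, so Δλ = 390.25 / 89966.3 × 3600 = 15.616″.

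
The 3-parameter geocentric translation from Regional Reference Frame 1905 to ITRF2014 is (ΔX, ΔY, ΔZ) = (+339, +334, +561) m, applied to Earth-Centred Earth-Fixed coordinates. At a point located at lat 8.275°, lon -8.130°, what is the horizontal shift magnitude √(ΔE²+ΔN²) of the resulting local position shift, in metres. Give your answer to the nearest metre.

638 m

The local east axis at (φ, λ) is (−sin λ, cos λ, 0), so ΔE = −sin(-8.130°)·339 + cos(-8.130°)·334 = 378.58 m.
The local north axis is (−sin φ cos λ, −sin φ sin λ, cos φ), giving ΔN = -48.300 + 6.798 + 555.159 = 513.66 m.
Horizontal magnitude = √(ΔE² + ΔN²) = √(378.58² + 513.66²) = 638.10 m.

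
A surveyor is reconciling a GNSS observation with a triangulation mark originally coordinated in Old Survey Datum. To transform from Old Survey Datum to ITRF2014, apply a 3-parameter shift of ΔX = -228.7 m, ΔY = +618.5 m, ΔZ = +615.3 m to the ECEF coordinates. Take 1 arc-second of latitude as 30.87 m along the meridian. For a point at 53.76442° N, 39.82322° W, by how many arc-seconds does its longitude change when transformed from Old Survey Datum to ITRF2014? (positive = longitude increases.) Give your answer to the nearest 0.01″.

Δλ = 18.01″

sin φ = 0.806593, cos φ = 0.591107, sin λ = -0.640421, cos λ = 0.768024.
East component: ΔE = −sin λ·ΔX + cos λ·ΔY = −(-0.640421)(-228.7) + (0.768024)(618.5) = 328.56 m.
1° of latitude spans 3600 × 30.87 = 111132 m; at latitude φ, 1° of longitude spans that × cos φ = 65690.9 m, so Δλ = 328.56 / 65690.9 × 3600 = 18.006″.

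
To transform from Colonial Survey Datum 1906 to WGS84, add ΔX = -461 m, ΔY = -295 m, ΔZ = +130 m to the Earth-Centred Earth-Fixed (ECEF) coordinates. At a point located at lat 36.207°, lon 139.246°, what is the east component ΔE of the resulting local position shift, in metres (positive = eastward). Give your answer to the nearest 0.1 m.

ΔE = 524.4 m

The local east axis at (φ, λ) is (−sin λ, cos λ, 0), so ΔE = −sin(139.246°)·(-461) + cos(139.246°)·(-295) = 524.41 m.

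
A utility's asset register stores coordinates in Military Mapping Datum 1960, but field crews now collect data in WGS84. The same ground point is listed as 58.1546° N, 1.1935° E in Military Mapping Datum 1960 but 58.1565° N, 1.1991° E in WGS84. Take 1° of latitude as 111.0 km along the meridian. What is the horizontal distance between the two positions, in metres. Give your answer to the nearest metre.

390 m

Δφ = 58.1565° − 58.1546° = +0.0019°; Δλ = 1.1991° − 1.1935° = +0.0056°.
ΔN = Δφ × 111000 = 210.9 m; ΔE = Δλ × 111000 × cos(58.1546°) = +0.0056 × 111000 × 0.527629 = 328.0 m.
Distance = √(ΔE² + ΔN²) = √(328.0² + 210.9²) = 389.9 m.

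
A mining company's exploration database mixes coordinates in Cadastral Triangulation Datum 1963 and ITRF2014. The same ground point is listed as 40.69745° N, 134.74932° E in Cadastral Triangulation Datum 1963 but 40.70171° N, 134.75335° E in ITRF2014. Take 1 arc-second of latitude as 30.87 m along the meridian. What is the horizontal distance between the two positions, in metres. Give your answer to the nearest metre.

583 m

Δφ = 40.70171° − 40.69745° = +0.00426°; Δλ = 134.75335° − 134.74932° = +0.00403°.
1° of latitude = 3600 × 30.87 = 111132 m.
ΔN = Δφ × 111132 = 473.4 m; ΔE = Δλ × 111132 × cos(40.69745°) = +0.00403 × 111132 × 0.758163 = 339.6 m.
Distance = √(ΔE² + ΔN²) = √(339.6² + 473.4²) = 582.6 m.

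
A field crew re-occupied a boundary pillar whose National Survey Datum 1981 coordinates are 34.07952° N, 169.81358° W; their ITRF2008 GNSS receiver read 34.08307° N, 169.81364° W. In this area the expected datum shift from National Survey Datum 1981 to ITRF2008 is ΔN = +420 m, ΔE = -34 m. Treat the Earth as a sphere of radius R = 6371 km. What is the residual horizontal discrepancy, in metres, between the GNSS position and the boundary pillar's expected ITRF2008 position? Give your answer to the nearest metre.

Observed coordinate differences: Δφ = +0.00355°, Δλ = -0.00006°.
Converting to metres (1° lat = 111195 m, cos φ = 0.828261): observed ΔN = 394.7 m, observed ΔE = -5.5 m.
Subtracting the expected shift leaves a residual of 394.7 − (420) = -25.3 m north and -5.5 − (-34) = 28.5 m east.
Residual distance = √((-25.3)² + 28.5²) = 38.1 m.

38 m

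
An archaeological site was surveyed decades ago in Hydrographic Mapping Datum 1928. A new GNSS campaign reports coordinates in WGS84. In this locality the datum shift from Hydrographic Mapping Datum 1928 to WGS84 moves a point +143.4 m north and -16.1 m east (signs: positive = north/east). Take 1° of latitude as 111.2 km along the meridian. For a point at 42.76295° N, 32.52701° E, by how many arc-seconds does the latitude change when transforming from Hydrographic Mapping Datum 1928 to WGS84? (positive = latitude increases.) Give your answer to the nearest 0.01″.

Δφ = 4.64″

1° of latitude = 111.2 km, so Δφ = 143.4 / 111200 = 0.0012896° = 4.642″.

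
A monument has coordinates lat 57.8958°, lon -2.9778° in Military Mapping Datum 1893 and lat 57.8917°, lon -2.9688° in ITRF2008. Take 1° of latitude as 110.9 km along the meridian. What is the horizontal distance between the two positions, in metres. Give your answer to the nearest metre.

Δφ = 57.8917° − 57.8958° = -0.0041°; Δλ = -2.9688° − -2.9778° = +0.0090°.
ΔN = Δφ × 110900 = -454.7 m; ΔE = Δλ × 110900 × cos(57.8958°) = +0.0090 × 110900 × 0.531461 = 530.5 m.
Distance = √(ΔE² + ΔN²) = √(530.5² + (-454.7)²) = 698.7 m.

699 m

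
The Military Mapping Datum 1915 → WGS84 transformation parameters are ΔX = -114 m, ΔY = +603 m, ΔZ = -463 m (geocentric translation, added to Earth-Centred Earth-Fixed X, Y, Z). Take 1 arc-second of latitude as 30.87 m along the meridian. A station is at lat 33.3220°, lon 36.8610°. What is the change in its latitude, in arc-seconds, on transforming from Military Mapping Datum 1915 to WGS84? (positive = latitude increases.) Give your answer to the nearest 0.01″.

sin φ = 0.549344, cos φ = 0.835596, sin λ = 0.599876, cos λ = 0.800093.
North component: ΔN = −sin φ cos λ·ΔX − sin φ sin λ·ΔY + cos φ·ΔZ = −(0.549344)(0.800093)(-114) − (0.549344)(0.599876)(603) + (0.835596)(-463) = -535.49 m.
1° of latitude spans 3600 × 30.87 = 111132 m, so Δφ = -535.49 / 111132 × 3600 = -17.347″.

Δφ = -17.35″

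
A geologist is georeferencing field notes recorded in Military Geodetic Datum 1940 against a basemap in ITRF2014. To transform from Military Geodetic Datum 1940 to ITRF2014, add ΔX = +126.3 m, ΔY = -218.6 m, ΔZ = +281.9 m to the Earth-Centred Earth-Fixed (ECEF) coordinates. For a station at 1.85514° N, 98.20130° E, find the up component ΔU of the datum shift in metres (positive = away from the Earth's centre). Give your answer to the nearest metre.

ΔU = -225 m

At φ = 1.85514°, λ = 98.20130°: sin φ = 0.032373, cos φ = 0.999476, sin λ = 0.989773, cos λ = -0.142651.
ΔU = cos φ cos λ·ΔX + cos φ sin λ·ΔY + sin φ·ΔZ = (0.999476)(-0.142651)(126.3) + (0.999476)(0.989773)(-218.6) + (0.032373)(281.9) = -225.13 m.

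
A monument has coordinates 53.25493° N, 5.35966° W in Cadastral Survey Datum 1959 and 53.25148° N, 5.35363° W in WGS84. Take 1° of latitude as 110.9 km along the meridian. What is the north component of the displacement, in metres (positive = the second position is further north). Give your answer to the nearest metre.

ΔN = -383 m

Δφ = 53.25148° − 53.25493° = -0.00345°; Δλ = -5.35363° − -5.35966° = +0.00603°.
ΔN = Δφ × 110900 = -382.6 m; ΔE = Δλ × 110900 × cos(53.25493°) = +0.00603 × 110900 × 0.598256 = 400.1 m.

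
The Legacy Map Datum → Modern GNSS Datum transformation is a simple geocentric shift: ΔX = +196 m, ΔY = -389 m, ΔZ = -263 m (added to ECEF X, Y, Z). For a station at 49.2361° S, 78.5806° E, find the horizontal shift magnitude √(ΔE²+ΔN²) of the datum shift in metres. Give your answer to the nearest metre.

508 m

The local east axis at (φ, λ) is (−sin λ, cos λ, 0), so ΔE = −sin(78.5806°)·196 + cos(78.5806°)·(-389) = -269.14 m.
The local north axis is (−sin φ cos λ, −sin φ sin λ, cos φ), giving ΔN = 29.392 − 288.799 − 171.724 = -431.13 m.
Horizontal magnitude = √(ΔE² + ΔN²) = √((-269.14)² + (-431.13)²) = 508.24 m.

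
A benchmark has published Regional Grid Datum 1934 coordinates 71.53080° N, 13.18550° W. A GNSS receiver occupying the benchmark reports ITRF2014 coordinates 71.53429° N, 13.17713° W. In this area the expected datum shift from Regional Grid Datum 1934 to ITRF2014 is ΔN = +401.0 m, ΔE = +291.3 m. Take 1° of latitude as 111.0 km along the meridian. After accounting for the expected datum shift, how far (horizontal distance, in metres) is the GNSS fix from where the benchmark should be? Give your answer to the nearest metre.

Observed coordinate differences: Δφ = +0.00349°, Δλ = +0.00837°.
Converting to metres (1° lat = 111000 m, cos φ = 0.316795): observed ΔN = 387.4 m, observed ΔE = 294.3 m.
Subtracting the expected shift leaves a residual of 387.4 − (401.0) = -13.6 m north and 294.3 − (291.3) = 3.0 m east.
Residual distance = √((-13.6)² + 3.0²) = 13.9 m.

14 m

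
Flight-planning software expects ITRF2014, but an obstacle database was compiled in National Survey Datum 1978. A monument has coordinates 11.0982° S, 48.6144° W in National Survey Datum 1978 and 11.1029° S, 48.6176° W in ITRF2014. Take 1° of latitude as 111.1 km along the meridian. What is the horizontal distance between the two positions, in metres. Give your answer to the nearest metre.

628 m

Δφ = -11.1029° − -11.0982° = -0.0047°; Δλ = -48.6176° − -48.6144° = -0.0032°.
ΔN = Δφ × 111100 = -522.2 m; ΔE = Δλ × 111100 × cos(-11.0982°) = -0.0032 × 111100 × 0.981299 = -348.9 m.
Distance = √(ΔE² + ΔN²) = √((-348.9)² + (-522.2)²) = 628.0 m.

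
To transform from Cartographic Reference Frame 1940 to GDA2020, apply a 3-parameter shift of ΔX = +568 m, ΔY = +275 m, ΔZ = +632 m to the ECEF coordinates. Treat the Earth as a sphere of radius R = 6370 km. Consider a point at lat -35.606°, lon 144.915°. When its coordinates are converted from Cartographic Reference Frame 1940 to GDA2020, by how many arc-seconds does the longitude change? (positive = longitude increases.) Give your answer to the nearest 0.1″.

sin φ = -0.582208, cos φ = 0.813040, sin λ = 0.574791, cos λ = -0.818300.
East component: ΔE = −sin λ·ΔX + cos λ·ΔY = −(0.574791)(568) + (-0.818300)(275) = -551.51 m.
1° of latitude spans πR/180 = 111177 m; at latitude φ, 1° of longitude spans that × cos φ = 90391.7 m, so Δλ = -551.51 / 90391.7 × 3600 = -21.965″.

Δλ = -22.0″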